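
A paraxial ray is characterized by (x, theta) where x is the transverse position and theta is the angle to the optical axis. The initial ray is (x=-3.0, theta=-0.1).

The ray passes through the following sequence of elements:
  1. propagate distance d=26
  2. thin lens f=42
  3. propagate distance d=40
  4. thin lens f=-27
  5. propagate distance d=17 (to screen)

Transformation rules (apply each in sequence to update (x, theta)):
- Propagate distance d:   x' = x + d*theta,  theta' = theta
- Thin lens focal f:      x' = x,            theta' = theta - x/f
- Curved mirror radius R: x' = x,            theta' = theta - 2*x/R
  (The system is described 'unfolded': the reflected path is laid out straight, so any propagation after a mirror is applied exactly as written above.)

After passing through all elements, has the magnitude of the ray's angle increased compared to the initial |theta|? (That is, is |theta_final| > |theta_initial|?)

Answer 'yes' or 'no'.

Initial: x=-3.0000 theta=-0.1000
After 1 (propagate distance d=26): x=-5.6000 theta=-0.1000
After 2 (thin lens f=42): x=-5.6000 theta=1/30 (≈0.0333)
After 3 (propagate distance d=40): x=-64/15 (≈-4.2667) theta=1/30 (≈0.0333)
After 4 (thin lens f=-27): x=-64/15 (≈-4.2667) theta=-101/810 (≈-0.1247)
After 5 (propagate distance d=17 (to screen)): x=-5173/810 (≈-6.3864) theta=-101/810 (≈-0.1247)
|theta_initial|=0.1000 |theta_final|=101/810 (≈0.1247) -> increased

Answer: yes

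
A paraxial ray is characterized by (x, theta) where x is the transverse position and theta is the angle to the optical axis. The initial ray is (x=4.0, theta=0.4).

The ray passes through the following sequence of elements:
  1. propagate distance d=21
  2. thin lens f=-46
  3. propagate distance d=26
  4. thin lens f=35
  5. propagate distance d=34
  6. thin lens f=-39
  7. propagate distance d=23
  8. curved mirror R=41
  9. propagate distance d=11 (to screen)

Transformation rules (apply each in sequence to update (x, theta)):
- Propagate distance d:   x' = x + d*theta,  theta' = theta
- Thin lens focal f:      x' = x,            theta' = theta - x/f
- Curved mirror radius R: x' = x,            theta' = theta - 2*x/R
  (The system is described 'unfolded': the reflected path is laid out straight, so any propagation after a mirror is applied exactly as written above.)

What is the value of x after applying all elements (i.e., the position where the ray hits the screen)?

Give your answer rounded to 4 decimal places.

Answer: 20.1157

Derivation:
Initial: x=4.0000 theta=0.4000
After 1 (propagate distance d=21): x=12.4000 theta=0.4000
After 2 (thin lens f=-46): x=12.4000 theta=77/115 (≈0.6696)
After 3 (propagate distance d=26): x=3428/115 (≈29.8087) theta=77/115 (≈0.6696)
After 4 (thin lens f=35): x=3428/115 (≈29.8087) theta=-733/4025 (≈-0.1821)
After 5 (propagate distance d=34): x=95058/4025 (≈23.6169) theta=-733/4025 (≈-0.1821)
After 6 (thin lens f=-39): x=95058/4025 (≈23.6169) theta=22157/52325 (≈0.4234)
After 7 (propagate distance d=23): x=349073/10465 (≈33.3562) theta=22157/52325 (≈0.4234)
After 8 (curved mirror R=41): x=349073/10465 (≈33.3562) theta=-368899/306475 (≈-1.2037)
After 9 (propagate distance d=11 (to screen)): x=43154742/2145325 (≈20.1157) theta=-368899/306475 (≈-1.2037)
Rounded to 4 decimal places: x = 20.1157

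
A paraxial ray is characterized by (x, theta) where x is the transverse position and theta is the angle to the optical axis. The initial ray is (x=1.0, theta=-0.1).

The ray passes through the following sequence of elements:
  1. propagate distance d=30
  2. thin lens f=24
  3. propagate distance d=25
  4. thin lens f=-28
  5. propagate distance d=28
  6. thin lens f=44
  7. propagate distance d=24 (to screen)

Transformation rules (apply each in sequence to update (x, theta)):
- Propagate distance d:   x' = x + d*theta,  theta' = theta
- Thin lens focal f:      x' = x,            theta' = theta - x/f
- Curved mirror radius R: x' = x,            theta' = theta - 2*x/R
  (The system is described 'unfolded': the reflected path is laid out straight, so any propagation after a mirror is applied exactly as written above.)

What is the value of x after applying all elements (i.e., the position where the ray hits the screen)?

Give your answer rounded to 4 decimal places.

Initial: x=1.0000 theta=-0.1000
After 1 (propagate distance d=30): x=-2.0000 theta=-0.1000
After 2 (thin lens f=24): x=-2.0000 theta=-1/60 (≈-0.0167)
After 3 (propagate distance d=25): x=-29/12 (≈-2.4167) theta=-1/60 (≈-0.0167)
After 4 (thin lens f=-28): x=-29/12 (≈-2.4167) theta=-173/1680 (≈-0.1030)
After 5 (propagate distance d=28): x=-5.3000 theta=-173/1680 (≈-0.1030)
After 6 (thin lens f=44): x=-5.3000 theta=323/18480 (≈0.0175)
After 7 (propagate distance d=24 (to screen)): x=-1879/385 (≈-4.8805) theta=323/18480 (≈0.0175)
Rounded to 4 decimal places: x = -4.8805

Answer: -4.8805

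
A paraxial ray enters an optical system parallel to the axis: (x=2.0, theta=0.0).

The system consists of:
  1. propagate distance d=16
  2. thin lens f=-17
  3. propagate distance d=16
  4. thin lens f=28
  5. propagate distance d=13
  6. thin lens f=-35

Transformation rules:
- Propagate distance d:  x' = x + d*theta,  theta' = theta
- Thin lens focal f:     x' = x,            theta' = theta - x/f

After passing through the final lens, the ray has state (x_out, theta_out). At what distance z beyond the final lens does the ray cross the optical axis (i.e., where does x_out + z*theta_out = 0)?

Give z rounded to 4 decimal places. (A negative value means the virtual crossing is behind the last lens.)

Answer: -43.9547

Derivation:
Initial: x=2.0000 theta=0.0000
After 1 (propagate distance d=16): x=2.0000 theta=0.0000
After 2 (thin lens f=-17): x=2.0000 theta=2/17 (≈0.1176)
After 3 (propagate distance d=16): x=66/17 (≈3.8824) theta=2/17 (≈0.1176)
After 4 (thin lens f=28): x=66/17 (≈3.8824) theta=-5/238 (≈-0.0210)
After 5 (propagate distance d=13): x=859/238 (≈3.6092) theta=-5/238 (≈-0.0210)
After 6 (thin lens f=-35): x=859/238 (≈3.6092) theta=342/4165 (≈0.0821)
z_focus = -x_out/theta_out = -(859/238)/(342/4165) = -30065/684 ≈ -43.9547
Rounded to 4 decimal places: z = -43.9547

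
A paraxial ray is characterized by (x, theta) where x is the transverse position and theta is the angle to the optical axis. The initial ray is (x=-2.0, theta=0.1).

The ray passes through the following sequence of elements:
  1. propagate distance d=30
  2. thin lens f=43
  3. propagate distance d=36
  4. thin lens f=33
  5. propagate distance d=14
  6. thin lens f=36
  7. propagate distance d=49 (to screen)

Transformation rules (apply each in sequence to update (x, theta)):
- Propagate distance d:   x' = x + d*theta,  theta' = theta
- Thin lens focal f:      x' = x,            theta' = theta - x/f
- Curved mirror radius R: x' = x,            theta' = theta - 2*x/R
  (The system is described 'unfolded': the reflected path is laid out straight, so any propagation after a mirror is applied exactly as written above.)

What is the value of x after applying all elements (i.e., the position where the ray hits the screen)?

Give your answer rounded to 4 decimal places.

Initial: x=-2.0000 theta=0.1000
After 1 (propagate distance d=30): x=1.0000 theta=0.1000
After 2 (thin lens f=43): x=1.0000 theta=33/430 (≈0.0767)
After 3 (propagate distance d=36): x=809/215 (≈3.7628) theta=33/430 (≈0.0767)
After 4 (thin lens f=33): x=809/215 (≈3.7628) theta=-529/14190 (≈-0.0373)
After 5 (propagate distance d=14): x=22994/7095 (≈3.2409) theta=-529/14190 (≈-0.0373)
After 6 (thin lens f=36): x=22994/7095 (≈3.2409) theta=-739/5805 (≈-0.1273)
After 7 (propagate distance d=49 (to screen)): x=-38275/12771 (≈-2.9970) theta=-739/5805 (≈-0.1273)
Rounded to 4 decimal places: x = -2.9970

Answer: -2.9970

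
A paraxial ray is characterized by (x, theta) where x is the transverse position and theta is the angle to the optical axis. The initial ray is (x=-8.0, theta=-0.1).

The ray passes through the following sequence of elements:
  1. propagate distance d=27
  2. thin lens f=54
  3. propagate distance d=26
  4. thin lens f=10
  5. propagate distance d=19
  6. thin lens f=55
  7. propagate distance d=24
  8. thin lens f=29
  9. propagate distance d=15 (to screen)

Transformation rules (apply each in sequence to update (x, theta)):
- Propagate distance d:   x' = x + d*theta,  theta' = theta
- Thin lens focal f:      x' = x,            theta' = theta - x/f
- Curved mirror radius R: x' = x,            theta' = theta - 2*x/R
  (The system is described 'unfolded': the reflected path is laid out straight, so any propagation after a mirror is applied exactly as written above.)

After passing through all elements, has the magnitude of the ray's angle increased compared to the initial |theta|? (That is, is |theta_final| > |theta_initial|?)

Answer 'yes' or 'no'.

Initial: x=-8.0000 theta=-0.1000
After 1 (propagate distance d=27): x=-10.7000 theta=-0.1000
After 2 (thin lens f=54): x=-10.7000 theta=53/540 (≈0.0981)
After 3 (propagate distance d=26): x=-220/27 (≈-8.1481) theta=53/540 (≈0.0981)
After 4 (thin lens f=10): x=-220/27 (≈-8.1481) theta=493/540 (≈0.9130)
After 5 (propagate distance d=19): x=4967/540 (≈9.1981) theta=493/540 (≈0.9130)
After 6 (thin lens f=55): x=4967/540 (≈9.1981) theta=5537/7425 (≈0.7457)
After 7 (propagate distance d=24): x=804737/29700 (≈27.0955) theta=5537/7425 (≈0.7457)
After 8 (thin lens f=29): x=804737/29700 (≈27.0955) theta=-32489/172260 (≈-0.1886)
After 9 (propagate distance d=15 (to screen)): x=10450349/430650 (≈24.2665) theta=-32489/172260 (≈-0.1886)
|theta_initial|=0.1000 |theta_final|=32489/172260 (≈0.1886) -> increased

Answer: yes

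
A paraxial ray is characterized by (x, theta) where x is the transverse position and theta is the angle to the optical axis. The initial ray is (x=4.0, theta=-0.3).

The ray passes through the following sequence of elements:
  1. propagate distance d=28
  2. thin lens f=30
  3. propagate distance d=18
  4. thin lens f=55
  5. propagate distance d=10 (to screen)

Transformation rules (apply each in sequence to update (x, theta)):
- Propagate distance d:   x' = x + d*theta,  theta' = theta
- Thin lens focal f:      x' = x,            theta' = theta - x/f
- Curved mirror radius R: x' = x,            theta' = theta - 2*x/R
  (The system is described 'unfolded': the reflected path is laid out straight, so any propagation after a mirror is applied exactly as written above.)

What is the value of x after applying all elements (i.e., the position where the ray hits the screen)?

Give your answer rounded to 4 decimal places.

Answer: -7.3915

Derivation:
Initial: x=4.0000 theta=-0.3000
After 1 (propagate distance d=28): x=-4.4000 theta=-0.3000
After 2 (thin lens f=30): x=-4.4000 theta=-23/150 (≈-0.1533)
After 3 (propagate distance d=18): x=-7.1600 theta=-23/150 (≈-0.1533)
After 4 (thin lens f=55): x=-7.1600 theta=-191/8250 (≈-0.0232)
After 5 (propagate distance d=10 (to screen)): x=-6098/825 (≈-7.3915) theta=-191/8250 (≈-0.0232)
Rounded to 4 decimal places: x = -7.3915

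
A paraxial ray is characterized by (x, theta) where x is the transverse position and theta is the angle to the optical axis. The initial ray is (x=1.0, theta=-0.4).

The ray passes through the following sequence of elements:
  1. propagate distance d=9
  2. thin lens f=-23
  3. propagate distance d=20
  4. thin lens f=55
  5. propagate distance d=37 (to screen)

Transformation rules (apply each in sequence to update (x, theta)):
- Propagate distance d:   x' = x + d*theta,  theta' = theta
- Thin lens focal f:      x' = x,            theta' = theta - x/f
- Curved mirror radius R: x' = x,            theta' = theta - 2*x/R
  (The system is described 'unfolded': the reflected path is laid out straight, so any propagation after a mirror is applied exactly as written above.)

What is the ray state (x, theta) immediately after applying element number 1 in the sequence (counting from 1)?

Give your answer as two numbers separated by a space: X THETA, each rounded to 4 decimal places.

Initial: x=1.0000 theta=-0.4000
After 1 (propagate distance d=9): x=-2.6000 theta=-0.4000
Rounded to 4 decimal places: x = -2.6000, theta = -0.4000

Answer: -2.6000 -0.4000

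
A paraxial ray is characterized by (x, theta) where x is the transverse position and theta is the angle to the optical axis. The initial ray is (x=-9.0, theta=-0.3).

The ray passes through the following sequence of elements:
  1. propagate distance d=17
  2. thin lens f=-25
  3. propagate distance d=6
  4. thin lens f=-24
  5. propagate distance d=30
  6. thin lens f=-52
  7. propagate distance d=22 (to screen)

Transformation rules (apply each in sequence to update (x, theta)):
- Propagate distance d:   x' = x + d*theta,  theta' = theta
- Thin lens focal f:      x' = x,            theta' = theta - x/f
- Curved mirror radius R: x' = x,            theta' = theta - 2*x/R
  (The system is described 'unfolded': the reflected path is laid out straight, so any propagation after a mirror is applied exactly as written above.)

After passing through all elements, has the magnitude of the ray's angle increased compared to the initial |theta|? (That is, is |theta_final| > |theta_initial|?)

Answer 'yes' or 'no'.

Initial: x=-9.0000 theta=-0.3000
After 1 (propagate distance d=17): x=-14.1000 theta=-0.3000
After 2 (thin lens f=-25): x=-14.1000 theta=-0.8640
After 3 (propagate distance d=6): x=-19.2840 theta=-0.8640
After 4 (thin lens f=-24): x=-19.2840 theta=-1.6675
After 5 (propagate distance d=30): x=-69.3090 theta=-1.6675
After 6 (thin lens f=-52): x=-69.3090 theta=-156019/52000 (≈-3.0004)
After 7 (propagate distance d=22 (to screen)): x=-3518243/26000 (≈-135.3170) theta=-156019/52000 (≈-3.0004)
|theta_initial|=0.3000 |theta_final|=156019/52000 (≈3.0004) -> increased

Answer: yes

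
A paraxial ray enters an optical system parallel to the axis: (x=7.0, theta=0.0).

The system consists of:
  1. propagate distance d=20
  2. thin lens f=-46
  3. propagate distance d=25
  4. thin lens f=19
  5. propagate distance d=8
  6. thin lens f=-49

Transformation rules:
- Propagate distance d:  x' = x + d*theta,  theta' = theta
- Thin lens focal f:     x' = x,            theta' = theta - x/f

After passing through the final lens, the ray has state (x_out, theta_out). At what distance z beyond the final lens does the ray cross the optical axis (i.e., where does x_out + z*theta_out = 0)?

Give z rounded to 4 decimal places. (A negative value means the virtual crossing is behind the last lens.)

Initial: x=7.0000 theta=0.0000
After 1 (propagate distance d=20): x=7.0000 theta=0.0000
After 2 (thin lens f=-46): x=7.0000 theta=7/46 (≈0.1522)
After 3 (propagate distance d=25): x=497/46 (≈10.8043) theta=7/46 (≈0.1522)
After 4 (thin lens f=19): x=497/46 (≈10.8043) theta=-182/437 (≈-0.4165)
After 5 (propagate distance d=8): x=6531/874 (≈7.4725) theta=-182/437 (≈-0.4165)
After 6 (thin lens f=-49): x=6531/874 (≈7.4725) theta=-85/322 (≈-0.2640)
z_focus = -x_out/theta_out = -(6531/874)/(-85/322) = 45717/1615 ≈ 28.3077
Rounded to 4 decimal places: z = 28.3077

Answer: 28.3077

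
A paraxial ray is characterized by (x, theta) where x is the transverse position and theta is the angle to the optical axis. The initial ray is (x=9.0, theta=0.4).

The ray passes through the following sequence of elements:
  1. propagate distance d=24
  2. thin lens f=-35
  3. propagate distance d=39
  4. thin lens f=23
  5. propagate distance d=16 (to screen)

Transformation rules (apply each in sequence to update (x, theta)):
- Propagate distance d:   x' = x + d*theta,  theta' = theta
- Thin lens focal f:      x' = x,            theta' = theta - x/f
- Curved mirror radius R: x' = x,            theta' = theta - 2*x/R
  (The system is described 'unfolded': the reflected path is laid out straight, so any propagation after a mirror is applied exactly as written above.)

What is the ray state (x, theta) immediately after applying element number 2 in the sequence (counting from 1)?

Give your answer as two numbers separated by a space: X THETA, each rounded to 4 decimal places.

Initial: x=9.0000 theta=0.4000
After 1 (propagate distance d=24): x=18.6000 theta=0.4000
After 2 (thin lens f=-35): x=18.6000 theta=163/175 (≈0.9314)
Rounded to 4 decimal places: x = 18.6000, theta = 0.9314

Answer: 18.6000 0.9314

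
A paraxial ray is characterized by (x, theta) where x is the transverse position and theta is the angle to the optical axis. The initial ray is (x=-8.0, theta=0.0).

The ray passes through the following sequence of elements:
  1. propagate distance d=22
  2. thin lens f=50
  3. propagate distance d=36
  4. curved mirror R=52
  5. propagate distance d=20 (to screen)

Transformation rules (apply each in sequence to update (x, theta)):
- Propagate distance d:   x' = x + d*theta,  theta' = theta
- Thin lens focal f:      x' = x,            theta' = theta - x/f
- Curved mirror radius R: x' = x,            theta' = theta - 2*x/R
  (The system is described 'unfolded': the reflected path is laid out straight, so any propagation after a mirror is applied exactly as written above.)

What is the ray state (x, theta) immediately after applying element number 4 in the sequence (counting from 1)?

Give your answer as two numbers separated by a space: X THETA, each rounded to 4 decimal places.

Initial: x=-8.0000 theta=0.0000
After 1 (propagate distance d=22): x=-8.0000 theta=0.0000
After 2 (thin lens f=50): x=-8.0000 theta=0.1600
After 3 (propagate distance d=36): x=-2.2400 theta=0.1600
After 4 (curved mirror R=52): x=-2.2400 theta=16/65 (≈0.2462)
Rounded to 4 decimal places: x = -2.2400, theta = 0.2462

Answer: -2.2400 0.2462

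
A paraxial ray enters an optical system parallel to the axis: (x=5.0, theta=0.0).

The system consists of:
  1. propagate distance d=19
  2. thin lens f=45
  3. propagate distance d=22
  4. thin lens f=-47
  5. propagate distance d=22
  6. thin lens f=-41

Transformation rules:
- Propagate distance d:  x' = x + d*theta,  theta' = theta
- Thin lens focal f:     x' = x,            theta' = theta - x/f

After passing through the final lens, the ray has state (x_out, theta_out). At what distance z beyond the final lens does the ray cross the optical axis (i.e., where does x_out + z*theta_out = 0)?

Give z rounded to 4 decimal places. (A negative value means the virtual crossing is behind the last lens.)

Initial: x=5.0000 theta=0.0000
After 1 (propagate distance d=19): x=5.0000 theta=0.0000
After 2 (thin lens f=45): x=5.0000 theta=-1/9 (≈-0.1111)
After 3 (propagate distance d=22): x=23/9 (≈2.5556) theta=-1/9 (≈-0.1111)
After 4 (thin lens f=-47): x=23/9 (≈2.5556) theta=-8/141 (≈-0.0567)
After 5 (propagate distance d=22): x=553/423 (≈1.3073) theta=-8/141 (≈-0.0567)
After 6 (thin lens f=-41): x=553/423 (≈1.3073) theta=-431/17343 (≈-0.0249)
z_focus = -x_out/theta_out = -(553/423)/(-431/17343) = 22673/431 ≈ 52.6056
Rounded to 4 decimal places: z = 52.6056

Answer: 52.6056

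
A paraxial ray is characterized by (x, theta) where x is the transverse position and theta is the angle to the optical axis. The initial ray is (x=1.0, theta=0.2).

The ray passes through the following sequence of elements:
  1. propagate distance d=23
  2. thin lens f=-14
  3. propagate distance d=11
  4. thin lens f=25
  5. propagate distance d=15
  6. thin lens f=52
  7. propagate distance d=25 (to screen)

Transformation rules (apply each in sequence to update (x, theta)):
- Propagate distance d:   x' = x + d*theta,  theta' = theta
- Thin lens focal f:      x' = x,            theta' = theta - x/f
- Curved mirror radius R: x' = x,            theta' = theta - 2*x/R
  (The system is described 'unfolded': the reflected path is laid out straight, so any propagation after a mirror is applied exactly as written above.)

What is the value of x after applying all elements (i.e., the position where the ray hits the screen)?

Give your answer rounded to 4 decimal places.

Answer: 10.0069

Derivation:
Initial: x=1.0000 theta=0.2000
After 1 (propagate distance d=23): x=5.6000 theta=0.2000
After 2 (thin lens f=-14): x=5.6000 theta=0.6000
After 3 (propagate distance d=11): x=12.2000 theta=0.6000
After 4 (thin lens f=25): x=12.2000 theta=0.1120
After 5 (propagate distance d=15): x=13.8800 theta=0.1120
After 6 (thin lens f=52): x=13.8800 theta=-1007/6500 (≈-0.1549)
After 7 (propagate distance d=25 (to screen)): x=13009/1300 (≈10.0069) theta=-1007/6500 (≈-0.1549)
Rounded to 4 decimal places: x = 10.0069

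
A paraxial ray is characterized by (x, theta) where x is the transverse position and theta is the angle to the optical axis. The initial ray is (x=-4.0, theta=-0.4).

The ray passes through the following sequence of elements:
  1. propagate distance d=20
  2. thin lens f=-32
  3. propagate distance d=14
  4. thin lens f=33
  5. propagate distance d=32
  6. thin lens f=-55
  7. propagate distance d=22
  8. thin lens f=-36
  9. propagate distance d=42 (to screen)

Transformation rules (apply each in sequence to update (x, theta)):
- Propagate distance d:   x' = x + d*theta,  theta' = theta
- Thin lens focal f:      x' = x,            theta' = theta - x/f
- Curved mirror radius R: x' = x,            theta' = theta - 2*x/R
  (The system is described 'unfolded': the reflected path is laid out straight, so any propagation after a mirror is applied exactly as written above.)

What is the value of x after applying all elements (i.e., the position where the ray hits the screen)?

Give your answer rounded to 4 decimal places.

Answer: -104.1983

Derivation:
Initial: x=-4.0000 theta=-0.4000
After 1 (propagate distance d=20): x=-12.0000 theta=-0.4000
After 2 (thin lens f=-32): x=-12.0000 theta=-0.7750
After 3 (propagate distance d=14): x=-22.8500 theta=-0.7750
After 4 (thin lens f=33): x=-22.8500 theta=-109/1320 (≈-0.0826)
After 5 (propagate distance d=32): x=-3365/132 (≈-25.4924) theta=-109/1320 (≈-0.0826)
After 6 (thin lens f=-55): x=-3365/132 (≈-25.4924) theta=-2643/4840 (≈-0.5461)
After 7 (propagate distance d=22): x=-12377/330 (≈-37.5061) theta=-2643/4840 (≈-0.5461)
After 8 (thin lens f=-36): x=-12377/330 (≈-37.5061) theta=-51877/32670 (≈-1.5879)
After 9 (propagate distance d=42 (to screen)): x=-1134719/10890 (≈-104.1983) theta=-51877/32670 (≈-1.5879)
Rounded to 4 decimal places: x = -104.1983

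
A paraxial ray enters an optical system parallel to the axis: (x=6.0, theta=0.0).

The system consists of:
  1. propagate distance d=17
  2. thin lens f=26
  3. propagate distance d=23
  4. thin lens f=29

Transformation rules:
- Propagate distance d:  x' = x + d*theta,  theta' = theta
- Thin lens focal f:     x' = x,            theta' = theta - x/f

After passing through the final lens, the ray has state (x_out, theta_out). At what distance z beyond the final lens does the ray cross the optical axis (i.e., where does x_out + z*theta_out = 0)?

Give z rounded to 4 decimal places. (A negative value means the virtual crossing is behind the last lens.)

Answer: 2.7188

Derivation:
Initial: x=6.0000 theta=0.0000
After 1 (propagate distance d=17): x=6.0000 theta=0.0000
After 2 (thin lens f=26): x=6.0000 theta=-3/13 (≈-0.2308)
After 3 (propagate distance d=23): x=9/13 (≈0.6923) theta=-3/13 (≈-0.2308)
After 4 (thin lens f=29): x=9/13 (≈0.6923) theta=-96/377 (≈-0.2546)
z_focus = -x_out/theta_out = -(9/13)/(-96/377) = 87/32 ≈ 2.7188
Rounded to 4 decimal places: z = 2.7188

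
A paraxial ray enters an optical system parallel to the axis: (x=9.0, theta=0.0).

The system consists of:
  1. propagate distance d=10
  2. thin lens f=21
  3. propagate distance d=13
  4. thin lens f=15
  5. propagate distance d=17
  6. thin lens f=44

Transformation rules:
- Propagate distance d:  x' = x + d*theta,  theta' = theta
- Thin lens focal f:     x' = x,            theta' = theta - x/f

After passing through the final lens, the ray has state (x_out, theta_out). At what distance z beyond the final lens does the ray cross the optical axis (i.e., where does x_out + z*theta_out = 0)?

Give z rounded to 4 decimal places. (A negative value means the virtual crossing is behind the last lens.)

Initial: x=9.0000 theta=0.0000
After 1 (propagate distance d=10): x=9.0000 theta=0.0000
After 2 (thin lens f=21): x=9.0000 theta=-3/7 (≈-0.4286)
After 3 (propagate distance d=13): x=24/7 (≈3.4286) theta=-3/7 (≈-0.4286)
After 4 (thin lens f=15): x=24/7 (≈3.4286) theta=-23/35 (≈-0.6571)
After 5 (propagate distance d=17): x=-271/35 (≈-7.7429) theta=-23/35 (≈-0.6571)
After 6 (thin lens f=44): x=-271/35 (≈-7.7429) theta=-741/1540 (≈-0.4812)
z_focus = -x_out/theta_out = -(-271/35)/(-741/1540) = -11924/741 ≈ -16.0918
Rounded to 4 decimal places: z = -16.0918

Answer: -16.0918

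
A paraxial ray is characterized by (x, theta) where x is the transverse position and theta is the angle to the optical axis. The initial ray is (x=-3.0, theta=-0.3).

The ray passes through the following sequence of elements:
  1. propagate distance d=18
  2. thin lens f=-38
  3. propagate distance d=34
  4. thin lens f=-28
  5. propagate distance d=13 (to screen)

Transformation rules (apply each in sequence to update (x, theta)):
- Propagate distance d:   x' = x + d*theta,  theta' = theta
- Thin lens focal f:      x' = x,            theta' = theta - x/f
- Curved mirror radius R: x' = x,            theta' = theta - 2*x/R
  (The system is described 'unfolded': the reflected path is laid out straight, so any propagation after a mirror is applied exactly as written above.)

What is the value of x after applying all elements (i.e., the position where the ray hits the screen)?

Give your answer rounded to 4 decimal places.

Initial: x=-3.0000 theta=-0.3000
After 1 (propagate distance d=18): x=-8.4000 theta=-0.3000
After 2 (thin lens f=-38): x=-8.4000 theta=-99/190 (≈-0.5211)
After 3 (propagate distance d=34): x=-2481/95 (≈-26.1158) theta=-99/190 (≈-0.5211)
After 4 (thin lens f=-28): x=-2481/95 (≈-26.1158) theta=-3867/2660 (≈-1.4538)
After 5 (propagate distance d=13 (to screen)): x=-119739/2660 (≈-45.0147) theta=-3867/2660 (≈-1.4538)
Rounded to 4 decimal places: x = -45.0147

Answer: -45.0147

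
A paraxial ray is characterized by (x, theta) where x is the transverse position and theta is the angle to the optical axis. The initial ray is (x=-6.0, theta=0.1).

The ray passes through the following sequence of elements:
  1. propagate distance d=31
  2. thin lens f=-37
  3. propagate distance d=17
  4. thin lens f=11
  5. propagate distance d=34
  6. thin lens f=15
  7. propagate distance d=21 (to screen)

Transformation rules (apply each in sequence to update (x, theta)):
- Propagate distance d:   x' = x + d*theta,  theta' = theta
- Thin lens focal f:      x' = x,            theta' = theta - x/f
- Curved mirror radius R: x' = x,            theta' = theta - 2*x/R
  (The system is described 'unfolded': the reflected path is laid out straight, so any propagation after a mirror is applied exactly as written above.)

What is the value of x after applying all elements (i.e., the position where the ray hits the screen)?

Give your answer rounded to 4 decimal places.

Initial: x=-6.0000 theta=0.1000
After 1 (propagate distance d=31): x=-2.9000 theta=0.1000
After 2 (thin lens f=-37): x=-2.9000 theta=4/185 (≈0.0216)
After 3 (propagate distance d=17): x=-937/370 (≈-2.5324) theta=4/185 (≈0.0216)
After 4 (thin lens f=11): x=-937/370 (≈-2.5324) theta=205/814 (≈0.2518)
After 5 (propagate distance d=34): x=24543/4070 (≈6.0302) theta=205/814 (≈0.2518)
After 6 (thin lens f=15): x=24543/4070 (≈6.0302) theta=-1528/10175 (≈-0.1502)
After 7 (propagate distance d=21 (to screen)): x=58539/20350 (≈2.8766) theta=-1528/10175 (≈-0.1502)
Rounded to 4 decimal places: x = 2.8766

Answer: 2.8766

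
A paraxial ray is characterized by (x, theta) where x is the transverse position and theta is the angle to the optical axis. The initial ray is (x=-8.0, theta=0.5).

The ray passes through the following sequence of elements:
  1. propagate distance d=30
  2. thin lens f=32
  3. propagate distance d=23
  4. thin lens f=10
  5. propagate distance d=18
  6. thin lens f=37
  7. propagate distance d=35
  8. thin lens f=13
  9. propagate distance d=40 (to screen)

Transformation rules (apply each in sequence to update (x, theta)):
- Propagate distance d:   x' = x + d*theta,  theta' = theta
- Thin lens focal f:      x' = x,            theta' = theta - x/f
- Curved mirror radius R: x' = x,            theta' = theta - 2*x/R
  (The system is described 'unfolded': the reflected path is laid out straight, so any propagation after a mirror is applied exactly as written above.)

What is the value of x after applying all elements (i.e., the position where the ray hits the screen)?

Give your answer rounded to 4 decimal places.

Initial: x=-8.0000 theta=0.5000
After 1 (propagate distance d=30): x=7.0000 theta=0.5000
After 2 (thin lens f=32): x=7.0000 theta=9/32 (≈0.2813)
After 3 (propagate distance d=23): x=431/32 (≈13.4688) theta=9/32 (≈0.2813)
After 4 (thin lens f=10): x=431/32 (≈13.4688) theta=-341/320 (≈-1.0656)
After 5 (propagate distance d=18): x=-5.7125 theta=-341/320 (≈-1.0656)
After 6 (thin lens f=37): x=-5.7125 theta=-10789/11840 (≈-0.9112)
After 7 (propagate distance d=35): x=-445251/11840 (≈-37.6057) theta=-10789/11840 (≈-0.9112)
After 8 (thin lens f=13): x=-445251/11840 (≈-37.6057) theta=152497/76960 (≈1.9815)
After 9 (propagate distance d=40 (to screen)): x=6411497/153920 (≈41.6547) theta=152497/76960 (≈1.9815)
Rounded to 4 decimal places: x = 41.6547

Answer: 41.6547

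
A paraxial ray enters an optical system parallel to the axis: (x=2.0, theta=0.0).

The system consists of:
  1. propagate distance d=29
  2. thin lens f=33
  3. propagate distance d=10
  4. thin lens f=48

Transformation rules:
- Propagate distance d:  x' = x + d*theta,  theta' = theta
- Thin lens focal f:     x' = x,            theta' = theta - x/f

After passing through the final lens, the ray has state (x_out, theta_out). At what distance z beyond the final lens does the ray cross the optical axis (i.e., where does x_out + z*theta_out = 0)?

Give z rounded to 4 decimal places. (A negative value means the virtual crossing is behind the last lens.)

Initial: x=2.0000 theta=0.0000
After 1 (propagate distance d=29): x=2.0000 theta=0.0000
After 2 (thin lens f=33): x=2.0000 theta=-2/33 (≈-0.0606)
After 3 (propagate distance d=10): x=46/33 (≈1.3939) theta=-2/33 (≈-0.0606)
After 4 (thin lens f=48): x=46/33 (≈1.3939) theta=-71/792 (≈-0.0896)
z_focus = -x_out/theta_out = -(46/33)/(-71/792) = 1104/71 ≈ 15.5493
Rounded to 4 decimal places: z = 15.5493

Answer: 15.5493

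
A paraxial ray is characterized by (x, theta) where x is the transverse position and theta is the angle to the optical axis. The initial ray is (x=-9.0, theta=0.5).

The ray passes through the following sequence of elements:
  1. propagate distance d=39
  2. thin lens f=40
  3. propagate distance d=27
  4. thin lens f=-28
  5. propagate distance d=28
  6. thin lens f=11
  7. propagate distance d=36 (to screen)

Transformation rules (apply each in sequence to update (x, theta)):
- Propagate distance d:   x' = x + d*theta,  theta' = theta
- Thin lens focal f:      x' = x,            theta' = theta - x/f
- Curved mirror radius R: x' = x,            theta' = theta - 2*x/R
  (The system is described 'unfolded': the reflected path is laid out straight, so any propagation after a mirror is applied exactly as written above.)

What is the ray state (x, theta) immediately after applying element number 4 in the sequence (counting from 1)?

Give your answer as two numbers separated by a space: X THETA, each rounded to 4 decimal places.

Answer: 16.9125 0.8415

Derivation:
Initial: x=-9.0000 theta=0.5000
After 1 (propagate distance d=39): x=10.5000 theta=0.5000
After 2 (thin lens f=40): x=10.5000 theta=0.2375
After 3 (propagate distance d=27): x=16.9125 theta=0.2375
After 4 (thin lens f=-28): x=16.9125 theta=377/448 (≈0.8415)
Rounded to 4 decimal places: x = 16.9125, theta = 0.8415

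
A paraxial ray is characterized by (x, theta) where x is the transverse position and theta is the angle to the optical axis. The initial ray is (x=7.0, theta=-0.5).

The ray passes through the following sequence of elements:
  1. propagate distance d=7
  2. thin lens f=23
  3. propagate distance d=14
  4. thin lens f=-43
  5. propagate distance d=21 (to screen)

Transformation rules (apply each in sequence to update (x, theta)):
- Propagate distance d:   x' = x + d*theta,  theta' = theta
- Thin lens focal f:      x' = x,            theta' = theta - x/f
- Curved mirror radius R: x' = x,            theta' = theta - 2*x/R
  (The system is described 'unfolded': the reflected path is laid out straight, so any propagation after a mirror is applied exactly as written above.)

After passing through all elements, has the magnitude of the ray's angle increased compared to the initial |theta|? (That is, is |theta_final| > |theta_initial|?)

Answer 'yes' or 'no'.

Initial: x=7.0000 theta=-0.5000
After 1 (propagate distance d=7): x=3.5000 theta=-0.5000
After 2 (thin lens f=23): x=3.5000 theta=-15/23 (≈-0.6522)
After 3 (propagate distance d=14): x=-259/46 (≈-5.6304) theta=-15/23 (≈-0.6522)
After 4 (thin lens f=-43): x=-259/46 (≈-5.6304) theta=-1549/1978 (≈-0.7831)
After 5 (propagate distance d=21 (to screen)): x=-21833/989 (≈-22.0758) theta=-1549/1978 (≈-0.7831)
|theta_initial|=0.5000 |theta_final|=1549/1978 (≈0.7831) -> increased

Answer: yes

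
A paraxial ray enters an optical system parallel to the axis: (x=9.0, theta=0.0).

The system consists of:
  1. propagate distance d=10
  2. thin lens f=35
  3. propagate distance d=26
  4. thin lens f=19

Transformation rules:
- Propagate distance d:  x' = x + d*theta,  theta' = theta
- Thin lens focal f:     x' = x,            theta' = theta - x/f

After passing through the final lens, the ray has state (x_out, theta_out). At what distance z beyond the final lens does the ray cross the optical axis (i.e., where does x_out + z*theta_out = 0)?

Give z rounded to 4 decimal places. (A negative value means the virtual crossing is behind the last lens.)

Answer: 6.1071

Derivation:
Initial: x=9.0000 theta=0.0000
After 1 (propagate distance d=10): x=9.0000 theta=0.0000
After 2 (thin lens f=35): x=9.0000 theta=-9/35 (≈-0.2571)
After 3 (propagate distance d=26): x=81/35 (≈2.3143) theta=-9/35 (≈-0.2571)
After 4 (thin lens f=19): x=81/35 (≈2.3143) theta=-36/95 (≈-0.3789)
z_focus = -x_out/theta_out = -(81/35)/(-36/95) = 171/28 ≈ 6.1071
Rounded to 4 decimal places: z = 6.1071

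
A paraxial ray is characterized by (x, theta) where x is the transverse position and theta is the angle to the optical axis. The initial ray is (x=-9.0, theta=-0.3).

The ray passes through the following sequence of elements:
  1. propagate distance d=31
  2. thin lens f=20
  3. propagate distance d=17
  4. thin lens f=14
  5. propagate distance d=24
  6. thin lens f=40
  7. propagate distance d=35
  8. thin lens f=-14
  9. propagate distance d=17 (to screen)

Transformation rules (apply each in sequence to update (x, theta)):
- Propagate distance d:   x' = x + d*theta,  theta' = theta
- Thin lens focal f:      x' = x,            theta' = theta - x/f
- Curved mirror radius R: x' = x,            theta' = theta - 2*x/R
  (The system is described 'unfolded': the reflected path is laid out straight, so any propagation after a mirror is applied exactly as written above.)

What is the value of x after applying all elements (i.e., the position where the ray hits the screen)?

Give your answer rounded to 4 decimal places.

Initial: x=-9.0000 theta=-0.3000
After 1 (propagate distance d=31): x=-18.3000 theta=-0.3000
After 2 (thin lens f=20): x=-18.3000 theta=0.6150
After 3 (propagate distance d=17): x=-7.8450 theta=0.6150
After 4 (thin lens f=14): x=-7.8450 theta=3291/2800 (≈1.1754)
After 5 (propagate distance d=24): x=28509/1400 (≈20.3636) theta=3291/2800 (≈1.1754)
After 6 (thin lens f=40): x=28509/1400 (≈20.3636) theta=37311/56000 (≈0.6663)
After 7 (propagate distance d=35): x=489249/11200 (≈43.6829) theta=37311/56000 (≈0.6663)
After 8 (thin lens f=-14): x=489249/11200 (≈43.6829) theta=2968599/784000 (≈3.7865)
After 9 (propagate distance d=17 (to screen)): x=84713613/784000 (≈108.0531) theta=2968599/784000 (≈3.7865)
Rounded to 4 decimal places: x = 108.0531

Answer: 108.0531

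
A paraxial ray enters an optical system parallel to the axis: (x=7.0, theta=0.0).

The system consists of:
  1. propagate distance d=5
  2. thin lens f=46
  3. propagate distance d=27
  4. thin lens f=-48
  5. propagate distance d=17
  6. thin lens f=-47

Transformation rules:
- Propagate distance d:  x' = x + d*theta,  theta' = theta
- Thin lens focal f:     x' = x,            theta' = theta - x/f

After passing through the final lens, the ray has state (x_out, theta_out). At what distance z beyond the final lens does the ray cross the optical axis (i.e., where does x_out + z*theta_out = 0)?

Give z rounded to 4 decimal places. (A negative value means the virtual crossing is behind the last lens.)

Answer: 20.8612

Derivation:
Initial: x=7.0000 theta=0.0000
After 1 (propagate distance d=5): x=7.0000 theta=0.0000
After 2 (thin lens f=46): x=7.0000 theta=-7/46 (≈-0.1522)
After 3 (propagate distance d=27): x=133/46 (≈2.8913) theta=-7/46 (≈-0.1522)
After 4 (thin lens f=-48): x=133/46 (≈2.8913) theta=-203/2208 (≈-0.0919)
After 5 (propagate distance d=17): x=2933/2208 (≈1.3284) theta=-203/2208 (≈-0.0919)
After 6 (thin lens f=-47): x=2933/2208 (≈1.3284) theta=-413/6486 (≈-0.0637)
z_focus = -x_out/theta_out = -(2933/2208)/(-413/6486) = 19693/944 ≈ 20.8612
Rounded to 4 decimal places: z = 20.8612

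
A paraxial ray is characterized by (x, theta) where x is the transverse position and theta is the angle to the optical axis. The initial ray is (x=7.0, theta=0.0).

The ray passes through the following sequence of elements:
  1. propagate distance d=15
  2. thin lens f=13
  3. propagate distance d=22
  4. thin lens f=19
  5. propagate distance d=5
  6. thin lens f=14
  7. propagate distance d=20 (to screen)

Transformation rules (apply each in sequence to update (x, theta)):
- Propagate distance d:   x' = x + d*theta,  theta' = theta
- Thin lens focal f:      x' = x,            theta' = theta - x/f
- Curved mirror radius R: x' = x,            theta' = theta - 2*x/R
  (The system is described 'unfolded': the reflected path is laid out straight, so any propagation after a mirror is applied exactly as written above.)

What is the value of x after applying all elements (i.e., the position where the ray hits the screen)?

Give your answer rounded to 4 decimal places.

Initial: x=7.0000 theta=0.0000
After 1 (propagate distance d=15): x=7.0000 theta=0.0000
After 2 (thin lens f=13): x=7.0000 theta=-7/13 (≈-0.5385)
After 3 (propagate distance d=22): x=-63/13 (≈-4.8462) theta=-7/13 (≈-0.5385)
After 4 (thin lens f=19): x=-63/13 (≈-4.8462) theta=-70/247 (≈-0.2834)
After 5 (propagate distance d=5): x=-119/19 (≈-6.2632) theta=-70/247 (≈-0.2834)
After 6 (thin lens f=14): x=-119/19 (≈-6.2632) theta=81/494 (≈0.1640)
After 7 (propagate distance d=20 (to screen)): x=-737/247 (≈-2.9838) theta=81/494 (≈0.1640)
Rounded to 4 decimal places: x = -2.9838

Answer: -2.9838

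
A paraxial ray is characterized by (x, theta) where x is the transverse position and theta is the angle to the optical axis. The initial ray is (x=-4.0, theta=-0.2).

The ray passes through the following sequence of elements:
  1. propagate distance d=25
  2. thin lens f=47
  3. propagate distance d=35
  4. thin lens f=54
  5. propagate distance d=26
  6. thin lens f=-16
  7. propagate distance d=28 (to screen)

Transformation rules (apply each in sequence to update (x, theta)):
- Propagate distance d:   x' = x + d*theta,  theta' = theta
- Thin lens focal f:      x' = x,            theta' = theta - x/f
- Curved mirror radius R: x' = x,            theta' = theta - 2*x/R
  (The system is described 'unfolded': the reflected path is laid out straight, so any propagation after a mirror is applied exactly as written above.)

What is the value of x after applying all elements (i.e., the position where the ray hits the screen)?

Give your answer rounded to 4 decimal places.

Answer: -9.2838

Derivation:
Initial: x=-4.0000 theta=-0.2000
After 1 (propagate distance d=25): x=-9.0000 theta=-0.2000
After 2 (thin lens f=47): x=-9.0000 theta=-2/235 (≈-0.0085)
After 3 (propagate distance d=35): x=-437/47 (≈-9.2979) theta=-2/235 (≈-0.0085)
After 4 (thin lens f=54): x=-437/47 (≈-9.2979) theta=2077/12690 (≈0.1637)
After 5 (propagate distance d=26): x=-31994/6345 (≈-5.0424) theta=2077/12690 (≈0.1637)
After 6 (thin lens f=-16): x=-31994/6345 (≈-5.0424) theta=-2563/16920 (≈-0.1515)
After 7 (propagate distance d=28 (to screen)): x=-117811/12690 (≈-9.2838) theta=-2563/16920 (≈-0.1515)
Rounded to 4 decimal places: x = -9.2838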